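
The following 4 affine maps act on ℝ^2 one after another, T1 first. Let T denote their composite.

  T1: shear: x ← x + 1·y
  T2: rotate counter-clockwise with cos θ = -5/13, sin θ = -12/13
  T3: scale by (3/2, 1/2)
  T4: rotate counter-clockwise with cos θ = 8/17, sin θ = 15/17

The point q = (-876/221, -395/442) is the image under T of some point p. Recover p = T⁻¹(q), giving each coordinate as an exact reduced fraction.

p = (-1, -4)

T1 = [1 1 0; 0 1 0; 0 0 1]
T2·T1 = [-5/13 7/13 0; -12/13 -17/13 0; 0 0 1]
T3·…·T1 = [-15/26 21/26 0; -6/13 -17/26 0; 0 0 1]
T4·…·T1 = [30/221 423/442 0; -321/442 179/442 0; 0 0 1]
det M = 3/4; M⁻¹ = [358/663 -282/221 0; 214/221 40/221 0; 0 0 1]
M⁻¹ · (-876/221, -395/442)ᵀ = (-1, -4)ᵀ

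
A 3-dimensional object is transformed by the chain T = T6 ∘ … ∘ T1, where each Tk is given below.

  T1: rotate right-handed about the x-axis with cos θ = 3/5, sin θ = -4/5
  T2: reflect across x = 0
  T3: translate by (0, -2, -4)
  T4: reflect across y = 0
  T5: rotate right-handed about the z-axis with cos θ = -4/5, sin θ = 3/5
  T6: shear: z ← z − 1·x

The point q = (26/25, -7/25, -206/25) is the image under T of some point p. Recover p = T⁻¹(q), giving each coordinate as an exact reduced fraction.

T1 = [1 0 0 0; 0 3/5 4/5 0; 0 -4/5 3/5 0; 0 0 0 1]
T2·T1 = [-1 0 0 0; 0 3/5 4/5 0; 0 -4/5 3/5 0; 0 0 0 1]
T3·…·T1 = [-1 0 0 0; 0 3/5 4/5 -2; 0 -4/5 3/5 -4; 0 0 0 1]
T4·…·T1 = [-1 0 0 0; 0 -3/5 -4/5 2; 0 -4/5 3/5 -4; 0 0 0 1]
T5·…·T1 = [4/5 9/25 12/25 -6/5; -3/5 12/25 16/25 -8/5; 0 -4/5 3/5 -4; 0 0 0 1]
T6·…·T1 = [4/5 9/25 12/25 -6/5; -3/5 12/25 16/25 -8/5; -4/5 -29/25 3/25 -14/5; 0 0 0 1]
det M = 1; M⁻¹ = [4/5 -3/5 0 0; -11/25 12/25 -4/5 -2; 27/25 16/25 3/5 4; 0 0 0 1]
M⁻¹ · (26/25, -7/25, -206/25)ᵀ = (1, 4, 0)ᵀ

p = (1, 4, 0)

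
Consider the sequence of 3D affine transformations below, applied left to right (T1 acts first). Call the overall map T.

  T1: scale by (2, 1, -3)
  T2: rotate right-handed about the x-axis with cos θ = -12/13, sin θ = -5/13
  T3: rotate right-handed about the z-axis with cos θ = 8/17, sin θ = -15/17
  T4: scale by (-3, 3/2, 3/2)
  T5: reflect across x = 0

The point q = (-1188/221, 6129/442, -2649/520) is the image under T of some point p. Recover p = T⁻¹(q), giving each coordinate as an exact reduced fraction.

T1 = [2 0 0 0; 0 1 0 0; 0 0 -3 0; 0 0 0 1]
T2·T1 = [2 0 0 0; 0 -12/13 -15/13 0; 0 -5/13 36/13 0; 0 0 0 1]
T3·…·T1 = [16/17 -180/221 -225/221 0; -30/17 -96/221 -120/221 0; 0 -5/13 36/13 0; 0 0 0 1]
T4·…·T1 = [-48/17 540/221 675/221 0; -45/17 -144/221 -180/221 0; 0 -15/26 54/13 0; 0 0 0 1]
T5·…·T1 = [48/17 -540/221 -675/221 0; -45/17 -144/221 -180/221 0; 0 -15/26 54/13 0; 0 0 0 1]
det M = -81/2; M⁻¹ = [4/51 -5/17 0 0; -60/221 -64/221 -10/39 0; -25/663 -80/1989 8/39 0; 0 0 0 1]
M⁻¹ · (-1188/221, 6129/442, -2649/520)ᵀ = (-9/2, -5/4, -7/5)ᵀ

p = (-9/2, -5/4, -7/5)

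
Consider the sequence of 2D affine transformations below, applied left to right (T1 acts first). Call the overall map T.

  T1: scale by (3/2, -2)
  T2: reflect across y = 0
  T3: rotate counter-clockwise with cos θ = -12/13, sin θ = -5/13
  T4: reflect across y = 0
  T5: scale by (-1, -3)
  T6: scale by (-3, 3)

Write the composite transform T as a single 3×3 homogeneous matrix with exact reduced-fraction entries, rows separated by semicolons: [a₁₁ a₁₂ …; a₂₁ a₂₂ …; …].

T1 = [3/2 0 0; 0 -2 0; 0 0 1]
T2·T1 = [3/2 0 0; 0 2 0; 0 0 1]
T3·…·T1 = [-18/13 10/13 0; -15/26 -24/13 0; 0 0 1]
T4·…·T1 = [-18/13 10/13 0; 15/26 24/13 0; 0 0 1]
T5·…·T1 = [18/13 -10/13 0; -45/26 -72/13 0; 0 0 1]
T6·…·T1 = [-54/13 30/13 0; -135/26 -216/13 0; 0 0 1]

T = [-54/13 30/13 0; -135/26 -216/13 0; 0 0 1]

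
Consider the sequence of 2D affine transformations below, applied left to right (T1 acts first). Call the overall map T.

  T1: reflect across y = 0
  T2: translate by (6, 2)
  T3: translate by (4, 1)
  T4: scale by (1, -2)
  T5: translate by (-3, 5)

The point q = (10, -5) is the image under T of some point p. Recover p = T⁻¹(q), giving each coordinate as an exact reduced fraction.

p = (3, -2)

T1 = [1 0 0; 0 -1 0; 0 0 1]
T2·T1 = [1 0 6; 0 -1 2; 0 0 1]
T3·…·T1 = [1 0 10; 0 -1 3; 0 0 1]
T4·…·T1 = [1 0 10; 0 2 -6; 0 0 1]
T5·…·T1 = [1 0 7; 0 2 -1; 0 0 1]
det M = 2; M⁻¹ = [1 0 -7; 0 1/2 1/2; 0 0 1]
M⁻¹ · (10, -5)ᵀ = (3, -2)ᵀ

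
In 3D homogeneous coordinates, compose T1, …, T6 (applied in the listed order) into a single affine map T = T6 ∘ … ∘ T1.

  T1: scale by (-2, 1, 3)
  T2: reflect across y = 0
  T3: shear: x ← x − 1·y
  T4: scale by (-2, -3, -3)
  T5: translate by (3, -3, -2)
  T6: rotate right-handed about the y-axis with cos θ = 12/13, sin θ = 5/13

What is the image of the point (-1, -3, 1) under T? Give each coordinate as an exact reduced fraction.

T1 scale by (-2, 1, 3): (-1, -3, 1) → (2, -3, 3)
T2 reflect across y = 0: (2, -3, 3) → (2, 3, 3)
T3 shear: x ← x − 1·y: (2, 3, 3) → (-1, 3, 3)
T4 scale by (-2, -3, -3): (-1, 3, 3) → (2, -9, -9)
T5 translate by (3, -3, -2): (2, -9, -9) → (5, -12, -11)
T6 rotate right-handed about the y-axis with cos θ = 12/13, sin θ = 5/13: (5, -12, -11) → (5/13, -12, -157/13)

T(p) = (5/13, -12, -157/13)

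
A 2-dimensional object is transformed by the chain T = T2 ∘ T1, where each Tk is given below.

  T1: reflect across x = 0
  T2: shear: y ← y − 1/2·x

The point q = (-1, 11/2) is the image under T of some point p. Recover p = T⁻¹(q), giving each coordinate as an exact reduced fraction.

p = (1, 5)

T1 = [-1 0 0; 0 1 0; 0 0 1]
T2·T1 = [-1 0 0; 1/2 1 0; 0 0 1]
det M = -1; M⁻¹ = [-1 0 0; 1/2 1 0; 0 0 1]
M⁻¹ · (-1, 11/2)ᵀ = (1, 5)ᵀ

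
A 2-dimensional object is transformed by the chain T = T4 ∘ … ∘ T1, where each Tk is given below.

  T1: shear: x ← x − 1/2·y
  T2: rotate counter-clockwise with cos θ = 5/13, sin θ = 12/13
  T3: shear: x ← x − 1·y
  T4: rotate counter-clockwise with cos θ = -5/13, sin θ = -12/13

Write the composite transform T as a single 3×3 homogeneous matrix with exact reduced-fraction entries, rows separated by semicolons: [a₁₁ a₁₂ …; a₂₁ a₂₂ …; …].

T = [179/169 111/338 0; 24/169 167/169 0; 0 0 1]

T1 = [1 -1/2 0; 0 1 0; 0 0 1]
T2·T1 = [5/13 -29/26 0; 12/13 -1/13 0; 0 0 1]
T3·…·T1 = [-7/13 -27/26 0; 12/13 -1/13 0; 0 0 1]
T4·…·T1 = [179/169 111/338 0; 24/169 167/169 0; 0 0 1]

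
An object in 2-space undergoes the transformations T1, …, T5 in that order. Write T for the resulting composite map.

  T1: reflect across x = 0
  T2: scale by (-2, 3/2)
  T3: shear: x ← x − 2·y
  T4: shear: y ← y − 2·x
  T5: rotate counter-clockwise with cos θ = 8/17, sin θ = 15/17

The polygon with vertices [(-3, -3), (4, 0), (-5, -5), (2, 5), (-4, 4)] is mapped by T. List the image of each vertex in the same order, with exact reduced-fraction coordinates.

image vertices: (363/34, -39/17), (304/17, -8/17), (605/34, -65/17), (-1061/34, 71/17), (-50, 4)

T1 reflect across x = 0: (-3, -3) → (3, -3); (4, 0) → (-4, 0); (-5, -5) → (5, -5); (2, 5) → (-2, 5); (-4, 4) → (4, 4)
T2 scale by (-2, 3/2): (3, -3) → (-6, -9/2); (-4, 0) → (8, 0); (5, -5) → (-10, -15/2); (-2, 5) → (4, 15/2); (4, 4) → (-8, 6)
T3 shear: x ← x − 2·y: (-6, -9/2) → (3, -9/2); (8, 0) → (8, 0); (-10, -15/2) → (5, -15/2); (4, 15/2) → (-11, 15/2); (-8, 6) → (-20, 6)
T4 shear: y ← y − 2·x: (3, -9/2) → (3, -21/2); (8, 0) → (8, -16); (5, -15/2) → (5, -35/2); (-11, 15/2) → (-11, 59/2); (-20, 6) → (-20, 46)
T5 rotate counter-clockwise with cos θ = 8/17, sin θ = 15/17: (3, -21/2) → (363/34, -39/17); (8, -16) → (304/17, -8/17); (5, -35/2) → (605/34, -65/17); (-11, 59/2) → (-1061/34, 71/17); (-20, 46) → (-50, 4)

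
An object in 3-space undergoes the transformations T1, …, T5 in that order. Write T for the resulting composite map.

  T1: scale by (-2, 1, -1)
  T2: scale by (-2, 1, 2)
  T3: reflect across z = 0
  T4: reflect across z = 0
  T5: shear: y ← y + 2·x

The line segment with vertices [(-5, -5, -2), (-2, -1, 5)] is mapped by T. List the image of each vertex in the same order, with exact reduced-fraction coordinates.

T1 scale by (-2, 1, -1): (-5, -5, -2) → (10, -5, 2); (-2, -1, 5) → (4, -1, -5)
T2 scale by (-2, 1, 2): (10, -5, 2) → (-20, -5, 4); (4, -1, -5) → (-8, -1, -10)
T3 reflect across z = 0: (-20, -5, 4) → (-20, -5, -4); (-8, -1, -10) → (-8, -1, 10)
T4 reflect across z = 0: (-20, -5, -4) → (-20, -5, 4); (-8, -1, 10) → (-8, -1, -10)
T5 shear: y ← y + 2·x: (-20, -5, 4) → (-20, -45, 4); (-8, -1, -10) → (-8, -17, -10)

image vertices: (-20, -45, 4), (-8, -17, -10)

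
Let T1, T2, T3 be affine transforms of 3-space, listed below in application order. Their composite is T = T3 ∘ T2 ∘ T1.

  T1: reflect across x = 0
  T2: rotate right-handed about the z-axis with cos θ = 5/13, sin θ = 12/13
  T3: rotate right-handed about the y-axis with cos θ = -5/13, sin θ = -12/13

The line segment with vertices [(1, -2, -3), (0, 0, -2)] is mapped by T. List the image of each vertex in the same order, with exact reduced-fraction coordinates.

image vertices: (373/169, -22/13, 423/169), (24/13, 0, 10/13)

T1 reflect across x = 0: (1, -2, -3) → (-1, -2, -3); (0, 0, -2) → (0, 0, -2)
T2 rotate right-handed about the z-axis with cos θ = 5/13, sin θ = 12/13: (-1, -2, -3) → (19/13, -22/13, -3); (0, 0, -2) → (0, 0, -2)
T3 rotate right-handed about the y-axis with cos θ = -5/13, sin θ = -12/13: (19/13, -22/13, -3) → (373/169, -22/13, 423/169); (0, 0, -2) → (24/13, 0, 10/13)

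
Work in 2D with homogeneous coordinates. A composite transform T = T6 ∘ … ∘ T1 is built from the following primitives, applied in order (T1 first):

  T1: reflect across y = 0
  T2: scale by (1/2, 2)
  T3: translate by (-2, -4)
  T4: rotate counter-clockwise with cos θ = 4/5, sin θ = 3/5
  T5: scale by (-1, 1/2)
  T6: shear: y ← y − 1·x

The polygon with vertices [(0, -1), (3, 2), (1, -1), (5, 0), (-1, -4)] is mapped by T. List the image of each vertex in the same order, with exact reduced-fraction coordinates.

T1 reflect across y = 0: (0, -1) → (0, 1); (3, 2) → (3, -2); (1, -1) → (1, 1); (5, 0) → (5, 0); (-1, -4) → (-1, 4)
T2 scale by (1/2, 2): (0, 1) → (0, 2); (3, -2) → (3/2, -4); (1, 1) → (1/2, 2); (5, 0) → (5/2, 0); (-1, 4) → (-1/2, 8)
T3 translate by (-2, -4): (0, 2) → (-2, -2); (3/2, -4) → (-1/2, -8); (1/2, 2) → (-3/2, -2); (5/2, 0) → (1/2, -4); (-1/2, 8) → (-5/2, 4)
T4 rotate counter-clockwise with cos θ = 4/5, sin θ = 3/5: (-2, -2) → (-2/5, -14/5); (-1/2, -8) → (22/5, -67/10); (-3/2, -2) → (0, -5/2); (1/2, -4) → (14/5, -29/10); (-5/2, 4) → (-22/5, 17/10)
T5 scale by (-1, 1/2): (-2/5, -14/5) → (2/5, -7/5); (22/5, -67/10) → (-22/5, -67/20); (0, -5/2) → (0, -5/4); (14/5, -29/10) → (-14/5, -29/20); (-22/5, 17/10) → (22/5, 17/20)
T6 shear: y ← y − 1·x: (2/5, -7/5) → (2/5, -9/5); (-22/5, -67/20) → (-22/5, 21/20); (0, -5/4) → (0, -5/4); (-14/5, -29/20) → (-14/5, 27/20); (22/5, 17/20) → (22/5, -71/20)

image vertices: (2/5, -9/5), (-22/5, 21/20), (0, -5/4), (-14/5, 27/20), (22/5, -71/20)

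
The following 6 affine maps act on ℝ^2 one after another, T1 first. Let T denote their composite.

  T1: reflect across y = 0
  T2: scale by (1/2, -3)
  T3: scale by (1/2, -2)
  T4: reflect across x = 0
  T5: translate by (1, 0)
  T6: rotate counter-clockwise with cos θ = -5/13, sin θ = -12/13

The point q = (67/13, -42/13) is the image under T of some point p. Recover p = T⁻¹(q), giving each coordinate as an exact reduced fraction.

T1 = [1 0 0; 0 -1 0; 0 0 1]
T2·T1 = [1/2 0 0; 0 3 0; 0 0 1]
T3·…·T1 = [1/4 0 0; 0 -6 0; 0 0 1]
T4·…·T1 = [-1/4 0 0; 0 -6 0; 0 0 1]
T5·…·T1 = [-1/4 0 1; 0 -6 0; 0 0 1]
T6·…·T1 = [5/52 -72/13 -5/13; 3/13 30/13 -12/13; 0 0 1]
det M = 3/2; M⁻¹ = [20/13 48/13 4; -2/13 5/78 0; 0 0 1]
M⁻¹ · (67/13, -42/13)ᵀ = (0, -1)ᵀ

p = (0, -1)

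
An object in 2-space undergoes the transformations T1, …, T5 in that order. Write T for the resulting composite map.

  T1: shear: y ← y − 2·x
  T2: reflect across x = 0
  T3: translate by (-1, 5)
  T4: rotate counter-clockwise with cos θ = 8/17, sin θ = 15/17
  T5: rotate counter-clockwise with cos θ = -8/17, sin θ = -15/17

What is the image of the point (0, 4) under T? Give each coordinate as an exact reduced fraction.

T(p) = (1999/289, 1689/289)

T1 shear: y ← y − 2·x: (0, 4) → (0, 4)
T2 reflect across x = 0: (0, 4) → (0, 4)
T3 translate by (-1, 5): (0, 4) → (-1, 9)
T4 rotate counter-clockwise with cos θ = 8/17, sin θ = 15/17: (-1, 9) → (-143/17, 57/17)
T5 rotate counter-clockwise with cos θ = -8/17, sin θ = -15/17: (-143/17, 57/17) → (1999/289, 1689/289)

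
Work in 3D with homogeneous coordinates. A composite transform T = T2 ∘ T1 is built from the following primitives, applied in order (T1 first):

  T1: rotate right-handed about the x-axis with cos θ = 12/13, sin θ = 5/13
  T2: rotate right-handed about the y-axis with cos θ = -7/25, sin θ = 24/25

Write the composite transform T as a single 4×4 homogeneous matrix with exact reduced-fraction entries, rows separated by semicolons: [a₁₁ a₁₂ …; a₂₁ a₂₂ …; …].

T = [-7/25 24/65 288/325 0; 0 12/13 -5/13 0; -24/25 -7/65 -84/325 0; 0 0 0 1]

T1 = [1 0 0 0; 0 12/13 -5/13 0; 0 5/13 12/13 0; 0 0 0 1]
T2·T1 = [-7/25 24/65 288/325 0; 0 12/13 -5/13 0; -24/25 -7/65 -84/325 0; 0 0 0 1]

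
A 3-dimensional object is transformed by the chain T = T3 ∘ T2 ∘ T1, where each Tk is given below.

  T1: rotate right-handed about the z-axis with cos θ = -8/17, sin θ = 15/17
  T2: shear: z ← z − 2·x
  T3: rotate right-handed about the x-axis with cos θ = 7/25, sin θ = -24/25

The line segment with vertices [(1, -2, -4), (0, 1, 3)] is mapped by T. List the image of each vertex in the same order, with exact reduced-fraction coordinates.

image vertices: (22/17, -2471/425, -1528/425), (-15/17, 1888/425, 759/425)

T1 rotate right-handed about the z-axis with cos θ = -8/17, sin θ = 15/17: (1, -2, -4) → (22/17, 31/17, -4); (0, 1, 3) → (-15/17, -8/17, 3)
T2 shear: z ← z − 2·x: (22/17, 31/17, -4) → (22/17, 31/17, -112/17); (-15/17, -8/17, 3) → (-15/17, -8/17, 81/17)
T3 rotate right-handed about the x-axis with cos θ = 7/25, sin θ = -24/25: (22/17, 31/17, -112/17) → (22/17, -2471/425, -1528/425); (-15/17, -8/17, 81/17) → (-15/17, 1888/425, 759/425)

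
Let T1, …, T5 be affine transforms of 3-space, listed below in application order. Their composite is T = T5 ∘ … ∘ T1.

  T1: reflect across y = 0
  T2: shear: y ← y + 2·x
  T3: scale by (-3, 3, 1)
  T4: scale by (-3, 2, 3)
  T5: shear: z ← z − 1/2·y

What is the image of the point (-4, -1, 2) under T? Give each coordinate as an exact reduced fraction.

T(p) = (-36, -42, 27)

T1 reflect across y = 0: (-4, -1, 2) → (-4, 1, 2)
T2 shear: y ← y + 2·x: (-4, 1, 2) → (-4, -7, 2)
T3 scale by (-3, 3, 1): (-4, -7, 2) → (12, -21, 2)
T4 scale by (-3, 2, 3): (12, -21, 2) → (-36, -42, 6)
T5 shear: z ← z − 1/2·y: (-36, -42, 6) → (-36, -42, 27)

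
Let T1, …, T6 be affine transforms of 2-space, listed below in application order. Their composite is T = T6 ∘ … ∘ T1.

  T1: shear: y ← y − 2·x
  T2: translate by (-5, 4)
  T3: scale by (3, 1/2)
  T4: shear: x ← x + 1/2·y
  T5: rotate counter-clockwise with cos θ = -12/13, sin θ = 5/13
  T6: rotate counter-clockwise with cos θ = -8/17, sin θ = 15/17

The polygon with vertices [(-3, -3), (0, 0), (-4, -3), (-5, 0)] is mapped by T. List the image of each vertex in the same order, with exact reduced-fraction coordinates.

image vertices: (1211/884, 9937/442), (146/221, 3122/221), (1881/884, 11079/442), (1967/442, 5977/221)

T1 shear: y ← y − 2·x: (-3, -3) → (-3, 3); (0, 0) → (0, 0); (-4, -3) → (-4, 5); (-5, 0) → (-5, 10)
T2 translate by (-5, 4): (-3, 3) → (-8, 7); (0, 0) → (-5, 4); (-4, 5) → (-9, 9); (-5, 10) → (-10, 14)
T3 scale by (3, 1/2): (-8, 7) → (-24, 7/2); (-5, 4) → (-15, 2); (-9, 9) → (-27, 9/2); (-10, 14) → (-30, 7)
T4 shear: x ← x + 1/2·y: (-24, 7/2) → (-89/4, 7/2); (-15, 2) → (-14, 2); (-27, 9/2) → (-99/4, 9/2); (-30, 7) → (-53/2, 7)
T5 rotate counter-clockwise with cos θ = -12/13, sin θ = 5/13: (-89/4, 7/2) → (499/26, -613/52); (-14, 2) → (158/13, -94/13); (-99/4, 9/2) → (549/26, -711/52); (-53/2, 7) → (283/13, -433/26)
T6 rotate counter-clockwise with cos θ = -8/17, sin θ = 15/17: (499/26, -613/52) → (1211/884, 9937/442); (158/13, -94/13) → (146/221, 3122/221); (549/26, -711/52) → (1881/884, 11079/442); (283/13, -433/26) → (1967/442, 5977/221)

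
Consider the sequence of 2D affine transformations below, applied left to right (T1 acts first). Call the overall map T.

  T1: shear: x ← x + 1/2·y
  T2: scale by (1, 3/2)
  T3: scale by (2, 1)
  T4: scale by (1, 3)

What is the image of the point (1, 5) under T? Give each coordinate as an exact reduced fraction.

T(p) = (7, 45/2)

T1 shear: x ← x + 1/2·y: (1, 5) → (7/2, 5)
T2 scale by (1, 3/2): (7/2, 5) → (7/2, 15/2)
T3 scale by (2, 1): (7/2, 15/2) → (7, 15/2)
T4 scale by (1, 3): (7, 15/2) → (7, 45/2)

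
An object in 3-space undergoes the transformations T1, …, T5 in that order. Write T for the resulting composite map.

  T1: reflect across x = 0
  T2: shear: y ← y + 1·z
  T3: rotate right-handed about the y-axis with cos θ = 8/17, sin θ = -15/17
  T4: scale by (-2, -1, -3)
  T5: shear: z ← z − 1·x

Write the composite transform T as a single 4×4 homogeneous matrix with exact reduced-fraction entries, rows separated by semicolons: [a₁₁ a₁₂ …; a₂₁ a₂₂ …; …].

T1 = [-1 0 0 0; 0 1 0 0; 0 0 1 0; 0 0 0 1]
T2·T1 = [-1 0 0 0; 0 1 1 0; 0 0 1 0; 0 0 0 1]
T3·…·T1 = [-8/17 0 -15/17 0; 0 1 1 0; -15/17 0 8/17 0; 0 0 0 1]
T4·…·T1 = [16/17 0 30/17 0; 0 -1 -1 0; 45/17 0 -24/17 0; 0 0 0 1]
T5·…·T1 = [16/17 0 30/17 0; 0 -1 -1 0; 29/17 0 -54/17 0; 0 0 0 1]

T = [16/17 0 30/17 0; 0 -1 -1 0; 29/17 0 -54/17 0; 0 0 0 1]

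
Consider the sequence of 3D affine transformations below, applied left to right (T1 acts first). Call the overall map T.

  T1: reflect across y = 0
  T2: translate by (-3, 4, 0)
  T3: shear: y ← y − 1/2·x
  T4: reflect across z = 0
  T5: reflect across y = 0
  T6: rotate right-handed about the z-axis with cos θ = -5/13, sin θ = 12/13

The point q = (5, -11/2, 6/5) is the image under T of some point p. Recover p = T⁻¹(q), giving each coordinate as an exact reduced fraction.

p = (-4, 5, -6/5)

T1 = [1 0 0 0; 0 -1 0 0; 0 0 1 0; 0 0 0 1]
T2·T1 = [1 0 0 -3; 0 -1 0 4; 0 0 1 0; 0 0 0 1]
T3·…·T1 = [1 0 0 -3; -1/2 -1 0 11/2; 0 0 1 0; 0 0 0 1]
T4·…·T1 = [1 0 0 -3; -1/2 -1 0 11/2; 0 0 -1 0; 0 0 0 1]
T5·…·T1 = [1 0 0 -3; 1/2 1 0 -11/2; 0 0 -1 0; 0 0 0 1]
T6·…·T1 = [-11/13 -12/13 0 81/13; 19/26 -5/13 0 -17/26; 0 0 -1 0; 0 0 0 1]
det M = -1; M⁻¹ = [-5/13 12/13 0 3; -19/26 -11/13 0 4; 0 0 -1 0; 0 0 0 1]
M⁻¹ · (5, -11/2, 6/5)ᵀ = (-4, 5, -6/5)ᵀ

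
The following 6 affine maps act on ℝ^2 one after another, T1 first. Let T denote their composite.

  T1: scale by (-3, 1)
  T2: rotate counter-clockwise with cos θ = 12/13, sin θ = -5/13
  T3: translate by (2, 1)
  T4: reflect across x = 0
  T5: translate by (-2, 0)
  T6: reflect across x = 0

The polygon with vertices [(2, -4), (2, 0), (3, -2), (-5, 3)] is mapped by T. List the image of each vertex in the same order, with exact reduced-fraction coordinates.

T1 scale by (-3, 1): (2, -4) → (-6, -4); (2, 0) → (-6, 0); (3, -2) → (-9, -2); (-5, 3) → (15, 3)
T2 rotate counter-clockwise with cos θ = 12/13, sin θ = -5/13: (-6, -4) → (-92/13, -18/13); (-6, 0) → (-72/13, 30/13); (-9, -2) → (-118/13, 21/13); (15, 3) → (15, -3)
T3 translate by (2, 1): (-92/13, -18/13) → (-66/13, -5/13); (-72/13, 30/13) → (-46/13, 43/13); (-118/13, 21/13) → (-92/13, 34/13); (15, -3) → (17, -2)
T4 reflect across x = 0: (-66/13, -5/13) → (66/13, -5/13); (-46/13, 43/13) → (46/13, 43/13); (-92/13, 34/13) → (92/13, 34/13); (17, -2) → (-17, -2)
T5 translate by (-2, 0): (66/13, -5/13) → (40/13, -5/13); (46/13, 43/13) → (20/13, 43/13); (92/13, 34/13) → (66/13, 34/13); (-17, -2) → (-19, -2)
T6 reflect across x = 0: (40/13, -5/13) → (-40/13, -5/13); (20/13, 43/13) → (-20/13, 43/13); (66/13, 34/13) → (-66/13, 34/13); (-19, -2) → (19, -2)

image vertices: (-40/13, -5/13), (-20/13, 43/13), (-66/13, 34/13), (19, -2)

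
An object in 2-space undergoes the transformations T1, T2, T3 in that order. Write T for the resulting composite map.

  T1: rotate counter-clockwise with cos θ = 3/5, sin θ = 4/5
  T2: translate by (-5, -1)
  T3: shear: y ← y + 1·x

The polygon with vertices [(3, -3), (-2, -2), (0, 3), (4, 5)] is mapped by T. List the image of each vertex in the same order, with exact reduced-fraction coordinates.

image vertices: (-4/5, -6/5), (-23/5, -42/5), (-37/5, -33/5), (-33/5, -7/5)

T1 rotate counter-clockwise with cos θ = 3/5, sin θ = 4/5: (3, -3) → (21/5, 3/5); (-2, -2) → (2/5, -14/5); (0, 3) → (-12/5, 9/5); (4, 5) → (-8/5, 31/5)
T2 translate by (-5, -1): (21/5, 3/5) → (-4/5, -2/5); (2/5, -14/5) → (-23/5, -19/5); (-12/5, 9/5) → (-37/5, 4/5); (-8/5, 31/5) → (-33/5, 26/5)
T3 shear: y ← y + 1·x: (-4/5, -2/5) → (-4/5, -6/5); (-23/5, -19/5) → (-23/5, -42/5); (-37/5, 4/5) → (-37/5, -33/5); (-33/5, 26/5) → (-33/5, -7/5)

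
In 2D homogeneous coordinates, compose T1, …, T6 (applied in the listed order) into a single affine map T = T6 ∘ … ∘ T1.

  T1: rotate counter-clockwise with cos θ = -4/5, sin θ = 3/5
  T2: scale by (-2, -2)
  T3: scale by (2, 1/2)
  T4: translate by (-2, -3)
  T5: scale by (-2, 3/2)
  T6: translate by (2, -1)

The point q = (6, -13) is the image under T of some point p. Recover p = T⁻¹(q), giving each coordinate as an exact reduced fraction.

T1 = [-4/5 -3/5 0; 3/5 -4/5 0; 0 0 1]
T2·T1 = [8/5 6/5 0; -6/5 8/5 0; 0 0 1]
T3·…·T1 = [16/5 12/5 0; -3/5 4/5 0; 0 0 1]
T4·…·T1 = [16/5 12/5 -2; -3/5 4/5 -3; 0 0 1]
T5·…·T1 = [-32/5 -24/5 4; -9/10 6/5 -9/2; 0 0 1]
T6·…·T1 = [-32/5 -24/5 6; -9/10 6/5 -11/2; 0 0 1]
det M = -12; M⁻¹ = [-1/10 -2/5 -8/5; -3/40 8/15 203/60; 0 0 1]
M⁻¹ · (6, -13)ᵀ = (3, -4)ᵀ

p = (3, -4)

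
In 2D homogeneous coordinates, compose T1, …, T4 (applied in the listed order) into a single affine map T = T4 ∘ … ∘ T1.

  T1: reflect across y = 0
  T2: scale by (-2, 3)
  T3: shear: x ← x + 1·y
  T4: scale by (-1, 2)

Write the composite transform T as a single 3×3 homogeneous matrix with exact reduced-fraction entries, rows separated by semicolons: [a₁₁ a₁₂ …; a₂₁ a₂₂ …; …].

T = [2 3 0; 0 -6 0; 0 0 1]

T1 = [1 0 0; 0 -1 0; 0 0 1]
T2·T1 = [-2 0 0; 0 -3 0; 0 0 1]
T3·…·T1 = [-2 -3 0; 0 -3 0; 0 0 1]
T4·…·T1 = [2 3 0; 0 -6 0; 0 0 1]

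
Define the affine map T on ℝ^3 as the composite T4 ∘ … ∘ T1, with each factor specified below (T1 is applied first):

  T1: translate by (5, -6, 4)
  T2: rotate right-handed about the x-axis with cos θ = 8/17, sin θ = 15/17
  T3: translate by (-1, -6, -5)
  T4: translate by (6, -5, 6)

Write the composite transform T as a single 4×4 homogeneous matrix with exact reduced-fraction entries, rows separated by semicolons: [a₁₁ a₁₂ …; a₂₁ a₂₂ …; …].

T = [1 0 0 10; 0 8/17 -15/17 -295/17; 0 15/17 8/17 -41/17; 0 0 0 1]

T1 = [1 0 0 5; 0 1 0 -6; 0 0 1 4; 0 0 0 1]
T2·T1 = [1 0 0 5; 0 8/17 -15/17 -108/17; 0 15/17 8/17 -58/17; 0 0 0 1]
T3·…·T1 = [1 0 0 4; 0 8/17 -15/17 -210/17; 0 15/17 8/17 -143/17; 0 0 0 1]
T4·…·T1 = [1 0 0 10; 0 8/17 -15/17 -295/17; 0 15/17 8/17 -41/17; 0 0 0 1]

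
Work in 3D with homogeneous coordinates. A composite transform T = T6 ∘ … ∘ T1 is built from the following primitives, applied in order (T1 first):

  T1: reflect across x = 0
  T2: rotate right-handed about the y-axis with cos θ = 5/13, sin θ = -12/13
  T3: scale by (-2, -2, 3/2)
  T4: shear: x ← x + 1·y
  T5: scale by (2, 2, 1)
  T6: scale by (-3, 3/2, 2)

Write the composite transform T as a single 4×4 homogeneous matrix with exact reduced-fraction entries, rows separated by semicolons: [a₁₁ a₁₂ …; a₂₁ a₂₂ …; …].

T = [-60/13 12 -144/13 0; 0 -6 0 0; -36/13 0 15/13 0; 0 0 0 1]

T1 = [-1 0 0 0; 0 1 0 0; 0 0 1 0; 0 0 0 1]
T2·T1 = [-5/13 0 -12/13 0; 0 1 0 0; -12/13 0 5/13 0; 0 0 0 1]
T3·…·T1 = [10/13 0 24/13 0; 0 -2 0 0; -18/13 0 15/26 0; 0 0 0 1]
T4·…·T1 = [10/13 -2 24/13 0; 0 -2 0 0; -18/13 0 15/26 0; 0 0 0 1]
T5·…·T1 = [20/13 -4 48/13 0; 0 -4 0 0; -18/13 0 15/26 0; 0 0 0 1]
T6·…·T1 = [-60/13 12 -144/13 0; 0 -6 0 0; -36/13 0 15/13 0; 0 0 0 1]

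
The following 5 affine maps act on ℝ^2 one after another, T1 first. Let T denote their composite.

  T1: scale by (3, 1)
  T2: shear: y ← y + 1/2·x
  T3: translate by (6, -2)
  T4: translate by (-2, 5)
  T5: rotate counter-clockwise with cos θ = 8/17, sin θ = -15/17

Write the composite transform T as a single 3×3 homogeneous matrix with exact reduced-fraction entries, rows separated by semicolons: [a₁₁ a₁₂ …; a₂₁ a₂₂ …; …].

T = [93/34 15/17 77/17; -33/17 8/17 -36/17; 0 0 1]

T1 = [3 0 0; 0 1 0; 0 0 1]
T2·T1 = [3 0 0; 3/2 1 0; 0 0 1]
T3·…·T1 = [3 0 6; 3/2 1 -2; 0 0 1]
T4·…·T1 = [3 0 4; 3/2 1 3; 0 0 1]
T5·…·T1 = [93/34 15/17 77/17; -33/17 8/17 -36/17; 0 0 1]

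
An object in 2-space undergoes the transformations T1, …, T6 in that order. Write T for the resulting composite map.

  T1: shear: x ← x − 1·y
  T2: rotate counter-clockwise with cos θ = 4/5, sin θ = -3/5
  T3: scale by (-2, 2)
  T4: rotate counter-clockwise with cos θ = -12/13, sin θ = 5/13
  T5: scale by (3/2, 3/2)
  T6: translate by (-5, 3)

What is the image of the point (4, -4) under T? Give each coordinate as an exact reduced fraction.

T(p) = (199/13, 267/13)

T1 shear: x ← x − 1·y: (4, -4) → (8, -4)
T2 rotate counter-clockwise with cos θ = 4/5, sin θ = -3/5: (8, -4) → (4, -8)
T3 scale by (-2, 2): (4, -8) → (-8, -16)
T4 rotate counter-clockwise with cos θ = -12/13, sin θ = 5/13: (-8, -16) → (176/13, 152/13)
T5 scale by (3/2, 3/2): (176/13, 152/13) → (264/13, 228/13)
T6 translate by (-5, 3): (264/13, 228/13) → (199/13, 267/13)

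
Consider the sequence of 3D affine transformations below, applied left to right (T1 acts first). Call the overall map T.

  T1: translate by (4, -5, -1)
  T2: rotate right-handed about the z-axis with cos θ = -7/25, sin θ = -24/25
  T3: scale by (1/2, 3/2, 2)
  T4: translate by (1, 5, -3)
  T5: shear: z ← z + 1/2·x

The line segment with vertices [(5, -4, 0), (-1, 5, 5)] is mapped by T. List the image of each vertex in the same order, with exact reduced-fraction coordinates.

image vertices: (-229/50, -209/50, -729/100), (29/50, 17/25, 529/100)

T1 translate by (4, -5, -1): (5, -4, 0) → (9, -9, -1); (-1, 5, 5) → (3, 0, 4)
T2 rotate right-handed about the z-axis with cos θ = -7/25, sin θ = -24/25: (9, -9, -1) → (-279/25, -153/25, -1); (3, 0, 4) → (-21/25, -72/25, 4)
T3 scale by (1/2, 3/2, 2): (-279/25, -153/25, -1) → (-279/50, -459/50, -2); (-21/25, -72/25, 4) → (-21/50, -108/25, 8)
T4 translate by (1, 5, -3): (-279/50, -459/50, -2) → (-229/50, -209/50, -5); (-21/50, -108/25, 8) → (29/50, 17/25, 5)
T5 shear: z ← z + 1/2·x: (-229/50, -209/50, -5) → (-229/50, -209/50, -729/100); (29/50, 17/25, 5) → (29/50, 17/25, 529/100)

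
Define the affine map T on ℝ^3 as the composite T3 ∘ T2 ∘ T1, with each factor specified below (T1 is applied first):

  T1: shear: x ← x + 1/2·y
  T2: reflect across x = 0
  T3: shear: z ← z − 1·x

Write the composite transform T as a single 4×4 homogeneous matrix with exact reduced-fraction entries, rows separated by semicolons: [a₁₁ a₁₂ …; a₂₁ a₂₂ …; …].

T = [-1 -1/2 0 0; 0 1 0 0; 1 1/2 1 0; 0 0 0 1]

T1 = [1 1/2 0 0; 0 1 0 0; 0 0 1 0; 0 0 0 1]
T2·T1 = [-1 -1/2 0 0; 0 1 0 0; 0 0 1 0; 0 0 0 1]
T3·…·T1 = [-1 -1/2 0 0; 0 1 0 0; 1 1/2 1 0; 0 0 0 1]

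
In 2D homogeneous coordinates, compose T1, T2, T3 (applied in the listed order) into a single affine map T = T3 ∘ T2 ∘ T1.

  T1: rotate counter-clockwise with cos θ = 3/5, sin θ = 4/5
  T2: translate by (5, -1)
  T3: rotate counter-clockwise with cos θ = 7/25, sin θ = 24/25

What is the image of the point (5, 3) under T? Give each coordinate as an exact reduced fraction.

T1 rotate counter-clockwise with cos θ = 3/5, sin θ = 4/5: (5, 3) → (3/5, 29/5)
T2 translate by (5, -1): (3/5, 29/5) → (28/5, 24/5)
T3 rotate counter-clockwise with cos θ = 7/25, sin θ = 24/25: (28/5, 24/5) → (-76/25, 168/25)

T(p) = (-76/25, 168/25)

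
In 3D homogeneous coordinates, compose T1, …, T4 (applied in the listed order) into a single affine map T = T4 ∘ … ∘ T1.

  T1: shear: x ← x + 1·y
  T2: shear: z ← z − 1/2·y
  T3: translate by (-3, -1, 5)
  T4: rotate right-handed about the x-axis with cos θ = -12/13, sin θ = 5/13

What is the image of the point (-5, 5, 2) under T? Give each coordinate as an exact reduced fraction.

T1 shear: x ← x + 1·y: (-5, 5, 2) → (0, 5, 2)
T2 shear: z ← z − 1/2·y: (0, 5, 2) → (0, 5, -1/2)
T3 translate by (-3, -1, 5): (0, 5, -1/2) → (-3, 4, 9/2)
T4 rotate right-handed about the x-axis with cos θ = -12/13, sin θ = 5/13: (-3, 4, 9/2) → (-3, -141/26, -34/13)

T(p) = (-3, -141/26, -34/13)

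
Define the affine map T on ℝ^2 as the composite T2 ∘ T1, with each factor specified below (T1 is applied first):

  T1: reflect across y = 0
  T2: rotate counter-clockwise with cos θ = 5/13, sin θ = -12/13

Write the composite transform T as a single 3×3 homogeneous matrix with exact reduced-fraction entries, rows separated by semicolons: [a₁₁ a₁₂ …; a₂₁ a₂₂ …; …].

T1 = [1 0 0; 0 -1 0; 0 0 1]
T2·T1 = [5/13 -12/13 0; -12/13 -5/13 0; 0 0 1]

T = [5/13 -12/13 0; -12/13 -5/13 0; 0 0 1]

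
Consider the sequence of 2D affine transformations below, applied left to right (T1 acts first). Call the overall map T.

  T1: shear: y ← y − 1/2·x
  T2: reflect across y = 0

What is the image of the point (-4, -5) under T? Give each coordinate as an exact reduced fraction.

T1 shear: y ← y − 1/2·x: (-4, -5) → (-4, -3)
T2 reflect across y = 0: (-4, -3) → (-4, 3)

T(p) = (-4, 3)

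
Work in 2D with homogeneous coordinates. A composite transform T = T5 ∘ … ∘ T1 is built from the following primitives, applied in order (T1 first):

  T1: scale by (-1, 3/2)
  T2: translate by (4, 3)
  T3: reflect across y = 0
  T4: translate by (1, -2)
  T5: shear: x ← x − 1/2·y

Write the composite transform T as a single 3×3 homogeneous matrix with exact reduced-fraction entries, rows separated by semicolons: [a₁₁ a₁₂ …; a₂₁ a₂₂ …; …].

T = [-1 3/4 15/2; 0 -3/2 -5; 0 0 1]

T1 = [-1 0 0; 0 3/2 0; 0 0 1]
T2·T1 = [-1 0 4; 0 3/2 3; 0 0 1]
T3·…·T1 = [-1 0 4; 0 -3/2 -3; 0 0 1]
T4·…·T1 = [-1 0 5; 0 -3/2 -5; 0 0 1]
T5·…·T1 = [-1 3/4 15/2; 0 -3/2 -5; 0 0 1]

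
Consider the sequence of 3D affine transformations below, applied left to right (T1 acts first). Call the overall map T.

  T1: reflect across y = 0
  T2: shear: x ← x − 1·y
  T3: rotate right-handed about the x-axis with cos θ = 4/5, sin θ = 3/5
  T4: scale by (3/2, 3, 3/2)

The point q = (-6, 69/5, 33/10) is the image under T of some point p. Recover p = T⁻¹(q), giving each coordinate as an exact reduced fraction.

T1 = [1 0 0 0; 0 -1 0 0; 0 0 1 0; 0 0 0 1]
T2·T1 = [1 1 0 0; 0 -1 0 0; 0 0 1 0; 0 0 0 1]
T3·…·T1 = [1 1 0 0; 0 -4/5 -3/5 0; 0 -3/5 4/5 0; 0 0 0 1]
T4·…·T1 = [3/2 3/2 0 0; 0 -12/5 -9/5 0; 0 -9/10 6/5 0; 0 0 0 1]
det M = -27/4; M⁻¹ = [2/3 4/15 2/5 0; 0 -4/15 -2/5 0; 0 -1/5 8/15 0; 0 0 0 1]
M⁻¹ · (-6, 69/5, 33/10)ᵀ = (1, -5, -1)ᵀ

p = (1, -5, -1)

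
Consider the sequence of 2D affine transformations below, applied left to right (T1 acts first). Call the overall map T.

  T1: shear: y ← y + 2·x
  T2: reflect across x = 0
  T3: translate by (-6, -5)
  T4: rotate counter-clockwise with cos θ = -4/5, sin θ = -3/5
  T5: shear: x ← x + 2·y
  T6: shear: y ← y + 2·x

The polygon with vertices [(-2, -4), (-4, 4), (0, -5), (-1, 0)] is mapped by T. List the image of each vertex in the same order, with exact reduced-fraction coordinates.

T1 shear: y ← y + 2·x: (-2, -4) → (-2, -8); (-4, 4) → (-4, -4); (0, -5) → (0, -5); (-1, 0) → (-1, -2)
T2 reflect across x = 0: (-2, -8) → (2, -8); (-4, -4) → (4, -4); (0, -5) → (0, -5); (-1, -2) → (1, -2)
T3 translate by (-6, -5): (2, -8) → (-4, -13); (4, -4) → (-2, -9); (0, -5) → (-6, -10); (1, -2) → (-5, -7)
T4 rotate counter-clockwise with cos θ = -4/5, sin θ = -3/5: (-4, -13) → (-23/5, 64/5); (-2, -9) → (-19/5, 42/5); (-6, -10) → (-6/5, 58/5); (-5, -7) → (-1/5, 43/5)
T5 shear: x ← x + 2·y: (-23/5, 64/5) → (21, 64/5); (-19/5, 42/5) → (13, 42/5); (-6/5, 58/5) → (22, 58/5); (-1/5, 43/5) → (17, 43/5)
T6 shear: y ← y + 2·x: (21, 64/5) → (21, 274/5); (13, 42/5) → (13, 172/5); (22, 58/5) → (22, 278/5); (17, 43/5) → (17, 213/5)

image vertices: (21, 274/5), (13, 172/5), (22, 278/5), (17, 213/5)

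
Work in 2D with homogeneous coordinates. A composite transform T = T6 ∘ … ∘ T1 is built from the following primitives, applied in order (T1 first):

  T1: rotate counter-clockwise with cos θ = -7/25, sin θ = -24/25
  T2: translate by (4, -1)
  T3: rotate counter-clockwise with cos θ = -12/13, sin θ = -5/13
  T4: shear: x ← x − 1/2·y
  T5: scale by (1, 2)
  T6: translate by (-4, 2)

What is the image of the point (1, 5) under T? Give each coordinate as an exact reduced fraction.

T1 rotate counter-clockwise with cos θ = -7/25, sin θ = -24/25: (1, 5) → (113/25, -59/25)
T2 translate by (4, -1): (113/25, -59/25) → (213/25, -84/25)
T3 rotate counter-clockwise with cos θ = -12/13, sin θ = -5/13: (213/25, -84/25) → (-2976/325, -57/325)
T4 shear: x ← x − 1/2·y: (-2976/325, -57/325) → (-1179/130, -57/325)
T5 scale by (1, 2): (-1179/130, -57/325) → (-1179/130, -114/325)
T6 translate by (-4, 2): (-1179/130, -114/325) → (-1699/130, 536/325)

T(p) = (-1699/130, 536/325)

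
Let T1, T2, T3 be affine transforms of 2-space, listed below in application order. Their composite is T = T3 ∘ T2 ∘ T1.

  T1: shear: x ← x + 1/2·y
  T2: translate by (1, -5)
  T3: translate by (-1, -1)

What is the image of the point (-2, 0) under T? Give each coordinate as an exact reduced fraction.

T(p) = (-2, -6)

T1 shear: x ← x + 1/2·y: (-2, 0) → (-2, 0)
T2 translate by (1, -5): (-2, 0) → (-1, -5)
T3 translate by (-1, -1): (-1, -5) → (-2, -6)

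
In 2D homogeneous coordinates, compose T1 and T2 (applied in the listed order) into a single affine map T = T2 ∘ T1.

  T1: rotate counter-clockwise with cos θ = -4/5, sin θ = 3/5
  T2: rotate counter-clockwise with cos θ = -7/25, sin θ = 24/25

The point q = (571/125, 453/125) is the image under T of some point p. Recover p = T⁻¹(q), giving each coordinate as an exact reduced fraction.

T1 = [-4/5 -3/5 0; 3/5 -4/5 0; 0 0 1]
T2·T1 = [-44/125 117/125 0; -117/125 -44/125 0; 0 0 1]
det M = 1; M⁻¹ = [-44/125 -117/125 0; 117/125 -44/125 0; 0 0 1]
M⁻¹ · (571/125, 453/125)ᵀ = (-5, 3)ᵀ

p = (-5, 3)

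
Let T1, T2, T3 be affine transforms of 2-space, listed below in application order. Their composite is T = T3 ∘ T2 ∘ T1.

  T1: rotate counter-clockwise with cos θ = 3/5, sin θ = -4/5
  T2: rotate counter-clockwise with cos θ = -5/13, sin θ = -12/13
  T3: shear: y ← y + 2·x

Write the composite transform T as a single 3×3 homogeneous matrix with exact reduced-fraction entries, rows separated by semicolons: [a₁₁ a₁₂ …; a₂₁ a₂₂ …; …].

T = [-63/65 16/65 0; -142/65 -31/65 0; 0 0 1]

T1 = [3/5 4/5 0; -4/5 3/5 0; 0 0 1]
T2·T1 = [-63/65 16/65 0; -16/65 -63/65 0; 0 0 1]
T3·…·T1 = [-63/65 16/65 0; -142/65 -31/65 0; 0 0 1]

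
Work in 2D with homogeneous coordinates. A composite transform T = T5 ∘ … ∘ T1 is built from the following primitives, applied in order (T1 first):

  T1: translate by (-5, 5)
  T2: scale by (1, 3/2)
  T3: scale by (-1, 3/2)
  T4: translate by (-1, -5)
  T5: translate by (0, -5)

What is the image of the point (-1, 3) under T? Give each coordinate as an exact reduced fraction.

T(p) = (5, 8)

T1 translate by (-5, 5): (-1, 3) → (-6, 8)
T2 scale by (1, 3/2): (-6, 8) → (-6, 12)
T3 scale by (-1, 3/2): (-6, 12) → (6, 18)
T4 translate by (-1, -5): (6, 18) → (5, 13)
T5 translate by (0, -5): (5, 13) → (5, 8)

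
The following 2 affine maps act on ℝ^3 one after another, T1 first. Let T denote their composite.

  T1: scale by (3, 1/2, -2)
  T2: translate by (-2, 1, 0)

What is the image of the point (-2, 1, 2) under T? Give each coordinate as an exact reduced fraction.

T1 scale by (3, 1/2, -2): (-2, 1, 2) → (-6, 1/2, -4)
T2 translate by (-2, 1, 0): (-6, 1/2, -4) → (-8, 3/2, -4)

T(p) = (-8, 3/2, -4)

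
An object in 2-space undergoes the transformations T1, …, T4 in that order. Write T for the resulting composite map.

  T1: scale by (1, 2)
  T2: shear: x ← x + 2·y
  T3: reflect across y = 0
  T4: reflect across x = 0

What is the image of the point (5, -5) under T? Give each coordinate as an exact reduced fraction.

T(p) = (15, 10)

T1 scale by (1, 2): (5, -5) → (5, -10)
T2 shear: x ← x + 2·y: (5, -10) → (-15, -10)
T3 reflect across y = 0: (-15, -10) → (-15, 10)
T4 reflect across x = 0: (-15, 10) → (15, 10)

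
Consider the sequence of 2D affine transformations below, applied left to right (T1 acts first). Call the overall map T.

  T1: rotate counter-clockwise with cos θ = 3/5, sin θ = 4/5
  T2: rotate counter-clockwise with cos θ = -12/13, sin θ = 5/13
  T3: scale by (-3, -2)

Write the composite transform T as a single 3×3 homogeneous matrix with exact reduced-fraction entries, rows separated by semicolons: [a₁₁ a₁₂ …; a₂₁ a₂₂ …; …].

T = [168/65 -99/65 0; 66/65 112/65 0; 0 0 1]

T1 = [3/5 -4/5 0; 4/5 3/5 0; 0 0 1]
T2·T1 = [-56/65 33/65 0; -33/65 -56/65 0; 0 0 1]
T3·…·T1 = [168/65 -99/65 0; 66/65 112/65 0; 0 0 1]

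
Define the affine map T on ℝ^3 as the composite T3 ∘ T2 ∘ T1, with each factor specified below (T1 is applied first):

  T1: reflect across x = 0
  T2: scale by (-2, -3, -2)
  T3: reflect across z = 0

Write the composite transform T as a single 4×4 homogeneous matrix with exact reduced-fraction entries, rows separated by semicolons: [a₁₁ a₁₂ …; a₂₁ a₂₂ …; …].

T = [2 0 0 0; 0 -3 0 0; 0 0 2 0; 0 0 0 1]

T1 = [-1 0 0 0; 0 1 0 0; 0 0 1 0; 0 0 0 1]
T2·T1 = [2 0 0 0; 0 -3 0 0; 0 0 -2 0; 0 0 0 1]
T3·…·T1 = [2 0 0 0; 0 -3 0 0; 0 0 2 0; 0 0 0 1]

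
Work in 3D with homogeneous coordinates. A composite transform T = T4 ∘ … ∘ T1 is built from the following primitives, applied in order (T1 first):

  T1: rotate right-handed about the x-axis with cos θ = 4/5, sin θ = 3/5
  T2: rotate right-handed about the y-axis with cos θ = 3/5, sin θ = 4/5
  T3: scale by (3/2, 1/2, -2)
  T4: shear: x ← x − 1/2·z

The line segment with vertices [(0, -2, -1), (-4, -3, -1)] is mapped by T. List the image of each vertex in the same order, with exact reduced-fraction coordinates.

T1 rotate right-handed about the x-axis with cos θ = 4/5, sin θ = 3/5: (0, -2, -1) → (0, -1, -2); (-4, -3, -1) → (-4, -9/5, -13/5)
T2 rotate right-handed about the y-axis with cos θ = 3/5, sin θ = 4/5: (0, -1, -2) → (-8/5, -1, -6/5); (-4, -9/5, -13/5) → (-112/25, -9/5, 41/25)
T3 scale by (3/2, 1/2, -2): (-8/5, -1, -6/5) → (-12/5, -1/2, 12/5); (-112/25, -9/5, 41/25) → (-168/25, -9/10, -82/25)
T4 shear: x ← x − 1/2·z: (-12/5, -1/2, 12/5) → (-18/5, -1/2, 12/5); (-168/25, -9/10, -82/25) → (-127/25, -9/10, -82/25)

image vertices: (-18/5, -1/2, 12/5), (-127/25, -9/10, -82/25)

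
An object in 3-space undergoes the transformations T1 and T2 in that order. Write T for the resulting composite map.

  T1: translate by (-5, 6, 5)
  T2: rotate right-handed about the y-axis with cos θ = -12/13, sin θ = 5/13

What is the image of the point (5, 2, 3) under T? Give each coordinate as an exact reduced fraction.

T(p) = (40/13, 8, -96/13)

T1 translate by (-5, 6, 5): (5, 2, 3) → (0, 8, 8)
T2 rotate right-handed about the y-axis with cos θ = -12/13, sin θ = 5/13: (0, 8, 8) → (40/13, 8, -96/13)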